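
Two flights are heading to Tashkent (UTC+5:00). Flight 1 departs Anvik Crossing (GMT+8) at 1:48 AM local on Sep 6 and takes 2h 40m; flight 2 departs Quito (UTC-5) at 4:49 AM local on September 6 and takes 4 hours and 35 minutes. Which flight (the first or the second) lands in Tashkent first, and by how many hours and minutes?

the first, by 17 hours 56 minutes

Flight 1 in UTC: 1:48 AM − 8:00 = 5:48 PM on Sep 5.
+2 hours and 40 minutes → arrive 8:28 PM UTC on Sep 5.
Flight 2 in UTC: 4:49 AM + 5:00 = 9:49 AM on Sep 6.
+4 hours and 35 minutes → arrive 2:24 PM UTC on Sep 6.
Flight 1 lands earlier by 17 hours 56 minutes.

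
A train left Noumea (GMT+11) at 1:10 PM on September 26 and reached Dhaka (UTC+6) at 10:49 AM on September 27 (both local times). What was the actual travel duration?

26 hours 39 minutes

Departure in UTC: 1:10 PM − 11:00 = 2:10 AM on Sep 26.
Arrival in UTC: 10:49 AM − 6:00 = 4:49 AM on Sep 27.
Elapsed = 4:49 AM − 2:10 AM (+1 day) = 26 hours 39 minutes.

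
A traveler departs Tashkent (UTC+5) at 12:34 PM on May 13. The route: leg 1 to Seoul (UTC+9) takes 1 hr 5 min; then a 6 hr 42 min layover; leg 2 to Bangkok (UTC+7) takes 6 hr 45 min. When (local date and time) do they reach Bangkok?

5:06 AM on May 14

Convert departure to UTC: 12:34 PM − 5:00 = 7:34 AM UTC on May 13.
Add 1 hour and 5 minutes leg 1 → 8:39 AM UTC.
Add 6 hours 42 minutes layover in Seoul → 3:21 PM UTC.
Add 6 hours 45 minutes leg 2 → 10:06 PM UTC.
Bangkok is UTC+7:00, so local arrival = 10:06 PM + 7:00 = 5:06 AM on May 14.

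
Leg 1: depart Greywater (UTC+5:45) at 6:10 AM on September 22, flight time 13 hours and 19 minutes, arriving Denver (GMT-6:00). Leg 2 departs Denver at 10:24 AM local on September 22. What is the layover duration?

Convert departure to UTC: 6:10 AM − 5:45 = 12:25 AM UTC on Sep 22.
Add 13 hours and 19 minutes flight time → 1:44 PM UTC.
Denver is UTC−6:00, so local arrival = 1:44 PM − 6:00 = 7:44 AM on Sep 22.
Layover = 10:24 AM − 7:44 AM = 2 hours 40 minutes.

2 hours 40 minutes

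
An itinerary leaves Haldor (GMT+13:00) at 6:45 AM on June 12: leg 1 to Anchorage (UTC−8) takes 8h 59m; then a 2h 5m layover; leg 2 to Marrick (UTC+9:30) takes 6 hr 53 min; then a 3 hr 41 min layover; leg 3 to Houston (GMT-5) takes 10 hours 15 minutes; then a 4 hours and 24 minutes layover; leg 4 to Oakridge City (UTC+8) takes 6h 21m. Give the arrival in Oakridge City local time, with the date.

8:23 PM on June 13

Convert departure to UTC: 6:45 AM − 13:00 = 5:45 PM UTC on Jun 11.
Add 8 hours and 59 minutes leg 1 → 2:44 AM UTC (Jun 12).
Add 2 hours and 5 minutes layover in Anchorage → 4:49 AM UTC.
Add 6 hours and 53 minutes leg 2 → 11:42 AM UTC.
Add 3 hours and 41 minutes layover in Marrick → 3:23 PM UTC.
Add 10 hours and 15 minutes leg 3 → 1:38 AM UTC (Jun 13).
Add 4 hours and 24 minutes layover in Houston → 6:02 AM UTC.
Add 6 hours 21 minutes leg 4 → 12:23 PM UTC.
Oakridge City is UTC+8:00, so local arrival = 12:23 PM + 8:00 = 8:23 PM on Jun 13.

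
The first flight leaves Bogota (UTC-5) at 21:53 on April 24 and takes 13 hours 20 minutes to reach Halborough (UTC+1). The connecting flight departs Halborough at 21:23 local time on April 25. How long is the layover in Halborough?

Convert departure to UTC: 21:53 + 5:00 = 02:53 UTC on Apr 25.
Add 13 hours and 20 minutes flight time → 16:13 UTC.
Halborough is UTC+1:00, so local arrival = 16:13 + 1:00 = 17:13 on Apr 25.
Layover = 21:23 − 17:13 = 4 hours 10 minutes.

4 hours 10 minutes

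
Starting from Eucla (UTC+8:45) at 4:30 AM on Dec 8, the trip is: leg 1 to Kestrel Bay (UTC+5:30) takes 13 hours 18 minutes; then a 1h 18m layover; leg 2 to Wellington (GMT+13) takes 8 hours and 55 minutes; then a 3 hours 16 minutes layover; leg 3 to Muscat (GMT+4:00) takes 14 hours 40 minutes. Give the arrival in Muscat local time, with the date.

Convert departure to UTC: 4:30 AM − 8:45 = 7:45 PM UTC on Dec 7.
Add 13 hours 18 minutes leg 1 → 9:03 AM UTC (Dec 8).
Add 1 hour 18 minutes layover in Kestrel Bay → 10:21 AM UTC.
Add 8 hours 55 minutes leg 2 → 7:16 PM UTC.
Add 3 hours 16 minutes layover in Wellington → 10:32 PM UTC.
Add 14 hours 40 minutes leg 3 → 1:12 PM UTC (Dec 9).
Muscat is UTC+4:00, so local arrival = 1:12 PM + 4:00 = 5:12 PM on Dec 9.

5:12 PM on December 9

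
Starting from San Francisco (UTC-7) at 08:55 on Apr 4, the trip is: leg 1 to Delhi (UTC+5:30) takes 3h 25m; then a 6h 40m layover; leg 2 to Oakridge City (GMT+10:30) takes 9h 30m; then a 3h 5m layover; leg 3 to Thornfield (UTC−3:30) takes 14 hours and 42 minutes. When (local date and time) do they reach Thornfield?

01:47 on April 6

Convert departure to UTC: 08:55 + 7:00 = 15:55 UTC on Apr 4.
Add 3 hours and 25 minutes leg 1 → 19:20 UTC.
Add 6 hours 40 minutes layover in Delhi → 02:00 UTC (Apr 5).
Add 9 hours 30 minutes leg 2 → 11:30 UTC.
Add 3 hours and 5 minutes layover in Oakridge City → 14:35 UTC.
Add 14 hours 42 minutes leg 3 → 05:17 UTC (Apr 6).
Thornfield is UTC−3:30, so local arrival = 05:17 − 3:30 = 01:47 on Apr 6.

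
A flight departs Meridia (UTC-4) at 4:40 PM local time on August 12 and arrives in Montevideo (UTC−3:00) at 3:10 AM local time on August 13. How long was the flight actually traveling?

Montevideo is 1:00 ahead of Meridia.
Clock-face elapsed time (ignoring zones) is 10 hours 30 minutes.
Actual elapsed = 10 hours 30 minutes − 1:00 = 9 hours 30 minutes.

9 hours 30 minutes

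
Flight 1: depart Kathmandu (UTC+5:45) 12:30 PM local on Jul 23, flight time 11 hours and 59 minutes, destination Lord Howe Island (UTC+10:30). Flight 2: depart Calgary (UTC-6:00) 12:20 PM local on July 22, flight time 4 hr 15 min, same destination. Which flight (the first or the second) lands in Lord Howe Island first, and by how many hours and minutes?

the second, by 20 hours 9 minutes

Flight 1 in UTC: 12:30 PM − 5:45 = 6:45 AM on Jul 23.
+11 hours and 59 minutes → arrive 6:44 PM UTC on Jul 23.
Flight 2 in UTC: 12:20 PM + 6:00 = 6:20 PM on Jul 22.
+4 hours 15 minutes → arrive 10:35 PM UTC on Jul 22.
Flight 2 lands earlier by 20 hours 9 minutes.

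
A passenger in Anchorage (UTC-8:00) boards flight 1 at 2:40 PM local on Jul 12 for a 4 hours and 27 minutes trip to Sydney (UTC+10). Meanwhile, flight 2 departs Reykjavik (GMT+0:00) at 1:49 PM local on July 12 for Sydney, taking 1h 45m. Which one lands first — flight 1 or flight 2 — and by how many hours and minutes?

the second, by 11 hours 33 minutes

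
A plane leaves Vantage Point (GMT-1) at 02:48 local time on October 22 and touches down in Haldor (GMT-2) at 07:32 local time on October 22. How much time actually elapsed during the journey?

5 hours 44 minutes

Haldor is 1:00 behind Vantage Point.
Clock-face elapsed time (ignoring zones) is 4 hours 44 minutes.
Actual elapsed = 4 hours 44 minutes + 1:00 = 5 hours 44 minutes.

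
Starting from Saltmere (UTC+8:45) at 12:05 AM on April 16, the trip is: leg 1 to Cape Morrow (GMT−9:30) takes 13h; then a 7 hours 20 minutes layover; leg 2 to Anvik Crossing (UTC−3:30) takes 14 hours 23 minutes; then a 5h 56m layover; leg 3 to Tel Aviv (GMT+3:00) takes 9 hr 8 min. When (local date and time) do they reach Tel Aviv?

8:07 PM on April 17

Convert departure to UTC: 12:05 AM − 8:45 = 3:20 PM UTC on Apr 15.
Add 13 hours leg 1 → 4:20 AM UTC (Apr 16).
Add 7 hours and 20 minutes layover in Cape Morrow → 11:40 AM UTC.
Add 14 hours 23 minutes leg 2 → 2:03 AM UTC (Apr 17).
Add 5 hours and 56 minutes layover in Anvik Crossing → 7:59 AM UTC.
Add 9 hours and 8 minutes leg 3 → 5:07 PM UTC.
Tel Aviv is UTC+3:00, so local arrival = 5:07 PM + 3:00 = 8:07 PM on Apr 17.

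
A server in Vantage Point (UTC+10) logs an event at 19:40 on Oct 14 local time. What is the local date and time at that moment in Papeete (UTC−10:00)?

23:40 on October 13

Papeete is 20:00 behind Vantage Point.
Shift by the zone difference: 19:40 − 20:00 = 23:40 on Oct 13 in Papeete.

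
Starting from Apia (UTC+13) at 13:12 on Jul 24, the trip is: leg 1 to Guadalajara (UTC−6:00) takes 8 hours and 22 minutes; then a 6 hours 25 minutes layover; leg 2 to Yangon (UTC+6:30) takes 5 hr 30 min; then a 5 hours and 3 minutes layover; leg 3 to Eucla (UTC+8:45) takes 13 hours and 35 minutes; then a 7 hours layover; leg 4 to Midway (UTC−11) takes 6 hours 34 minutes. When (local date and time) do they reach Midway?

17:41 on July 25

Convert departure to UTC: 13:12 − 13:00 = 00:12 UTC on Jul 24.
Add 8 hours 22 minutes leg 1 → 08:34 UTC.
Add 6 hours 25 minutes layover in Guadalajara → 14:59 UTC.
Add 5 hours 30 minutes leg 2 → 20:29 UTC.
Add 5 hours 3 minutes layover in Yangon → 01:32 UTC (Jul 25).
Add 13 hours and 35 minutes leg 3 → 15:07 UTC.
Add 7 hours layover in Eucla → 22:07 UTC.
Add 6 hours and 34 minutes leg 4 → 04:41 UTC (Jul 26).
Midway is UTC−11:00, so local arrival = 04:41 − 11:00 = 17:41 on Jul 25.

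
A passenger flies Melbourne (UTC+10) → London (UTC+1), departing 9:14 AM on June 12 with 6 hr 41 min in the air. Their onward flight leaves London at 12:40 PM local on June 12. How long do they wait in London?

5 hours 45 minutes

Convert departure to UTC: 9:14 AM − 10:00 = 11:14 PM UTC on Jun 11.
Add 6 hours 41 minutes flight time → 5:55 AM UTC (Jun 12).
London is UTC+1:00, so local arrival = 5:55 AM + 1:00 = 6:55 AM on Jun 12.
Layover = 12:40 PM − 6:55 AM = 5 hours 45 minutes.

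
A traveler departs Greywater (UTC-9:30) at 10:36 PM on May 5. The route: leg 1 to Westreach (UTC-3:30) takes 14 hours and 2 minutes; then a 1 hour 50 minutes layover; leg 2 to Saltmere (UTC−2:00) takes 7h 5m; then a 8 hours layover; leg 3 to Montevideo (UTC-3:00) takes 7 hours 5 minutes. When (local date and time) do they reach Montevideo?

Convert departure to UTC: 10:36 PM + 9:30 = 8:06 AM UTC on May 6.
Add 14 hours 2 minutes leg 1 → 10:08 PM UTC.
Add 1 hour 50 minutes layover in Westreach → 11:58 PM UTC.
Add 7 hours and 5 minutes leg 2 → 7:03 AM UTC (May 7).
Add 8 hours layover in Saltmere → 3:03 PM UTC.
Add 7 hours and 5 minutes leg 3 → 10:08 PM UTC.
Montevideo is UTC−3:00, so local arrival = 10:08 PM − 3:00 = 7:08 PM on May 7.

7:08 PM on May 7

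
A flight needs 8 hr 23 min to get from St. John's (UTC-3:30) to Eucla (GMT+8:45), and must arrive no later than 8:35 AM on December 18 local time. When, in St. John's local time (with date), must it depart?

11:57 AM on December 17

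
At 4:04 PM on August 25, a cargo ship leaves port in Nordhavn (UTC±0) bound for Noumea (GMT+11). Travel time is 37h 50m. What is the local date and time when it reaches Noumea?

4:54 PM on Aug 27

Nordhavn is at UTC+0, so departure is already 4:04 PM UTC on Aug 25.
Add 37 hours and 50 minutes travel time → 5:54 AM UTC (Aug 27).
Noumea is UTC+11:00, so local arrival = 5:54 AM + 11:00 = 4:54 PM on Aug 27.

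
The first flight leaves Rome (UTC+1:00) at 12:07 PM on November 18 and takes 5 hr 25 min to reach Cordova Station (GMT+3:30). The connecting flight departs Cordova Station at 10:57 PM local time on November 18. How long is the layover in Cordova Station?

2 hours 55 minutes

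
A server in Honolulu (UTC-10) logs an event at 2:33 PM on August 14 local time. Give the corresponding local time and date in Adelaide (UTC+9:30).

10:03 AM on August 15

In UTC: 2:33 PM + 10:00 = 12:33 AM on Aug 15.
Adelaide is UTC+9:30: 12:33 AM + 9:30 = 10:03 AM on Aug 15.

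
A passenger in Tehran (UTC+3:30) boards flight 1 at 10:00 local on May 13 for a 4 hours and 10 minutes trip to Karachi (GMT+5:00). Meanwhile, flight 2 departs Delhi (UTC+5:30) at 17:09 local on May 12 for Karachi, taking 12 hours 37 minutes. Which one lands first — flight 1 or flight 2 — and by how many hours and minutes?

the second, by 10 hours 24 minutes

Flight 1 in UTC: 10:00 − 3:30 = 06:30 on May 13.
+4 hours 10 minutes → arrive 10:40 UTC on May 13.
Flight 2 in UTC: 17:09 − 5:30 = 11:39 on May 12.
+12 hours and 37 minutes → arrive 00:16 UTC on May 13.
Flight 2 lands earlier by 10 hours 24 minutes.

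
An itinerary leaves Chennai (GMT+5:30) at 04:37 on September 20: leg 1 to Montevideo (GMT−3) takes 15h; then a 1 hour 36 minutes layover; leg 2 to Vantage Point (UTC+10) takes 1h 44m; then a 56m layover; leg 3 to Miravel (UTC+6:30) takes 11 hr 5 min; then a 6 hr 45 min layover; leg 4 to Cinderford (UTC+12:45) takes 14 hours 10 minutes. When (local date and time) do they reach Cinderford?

15:08 on September 22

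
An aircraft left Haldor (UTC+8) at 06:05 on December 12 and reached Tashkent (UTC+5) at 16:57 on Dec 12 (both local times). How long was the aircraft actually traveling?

Departure in UTC: 06:05 − 8:00 = 22:05 on Dec 11.
Arrival in UTC: 16:57 − 5:00 = 11:57 on Dec 12.
Elapsed = 11:57 − 22:05 (+1 day) = 13 hours 52 minutes.

13 hours 52 minutes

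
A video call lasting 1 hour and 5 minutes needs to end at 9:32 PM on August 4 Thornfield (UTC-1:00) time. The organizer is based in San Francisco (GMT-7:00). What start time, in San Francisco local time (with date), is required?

Target end time in UTC: 9:32 PM + 1:00 = 10:32 PM on Aug 4.
Subtract 1 hour and 5 minutes → start 9:27 PM UTC on Aug 4.
San Francisco is UTC−7:00: 9:27 PM − 7:00 = 2:27 PM on Aug 4.

2:27 PM on Aug 4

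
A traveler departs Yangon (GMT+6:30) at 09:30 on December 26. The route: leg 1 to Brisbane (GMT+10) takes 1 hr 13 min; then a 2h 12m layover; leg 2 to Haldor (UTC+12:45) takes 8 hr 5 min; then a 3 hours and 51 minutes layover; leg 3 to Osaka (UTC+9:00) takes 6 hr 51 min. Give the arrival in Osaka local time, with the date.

10:12 on December 27

Convert departure to UTC: 09:30 − 6:30 = 03:00 UTC on Dec 26.
Add 1 hour and 13 minutes leg 1 → 04:13 UTC.
Add 2 hours and 12 minutes layover in Brisbane → 06:25 UTC.
Add 8 hours 5 minutes leg 2 → 14:30 UTC.
Add 3 hours 51 minutes layover in Haldor → 18:21 UTC.
Add 6 hours and 51 minutes leg 3 → 01:12 UTC (Dec 27).
Osaka is UTC+9:00, so local arrival = 01:12 + 9:00 = 10:12 on Dec 27.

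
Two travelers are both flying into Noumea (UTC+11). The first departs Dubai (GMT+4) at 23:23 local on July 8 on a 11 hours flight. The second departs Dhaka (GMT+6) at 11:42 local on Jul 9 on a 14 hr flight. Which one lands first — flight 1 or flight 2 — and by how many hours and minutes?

the first, by 13 hours 19 minutes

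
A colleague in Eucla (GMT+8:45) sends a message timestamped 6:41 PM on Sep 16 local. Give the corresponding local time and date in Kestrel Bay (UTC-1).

8:56 AM on September 16

Kestrel Bay is 9:45 behind Eucla.
Shift by the zone difference: 6:41 PM − 9:45 = 8:56 AM on Sep 16 in Kestrel Bay.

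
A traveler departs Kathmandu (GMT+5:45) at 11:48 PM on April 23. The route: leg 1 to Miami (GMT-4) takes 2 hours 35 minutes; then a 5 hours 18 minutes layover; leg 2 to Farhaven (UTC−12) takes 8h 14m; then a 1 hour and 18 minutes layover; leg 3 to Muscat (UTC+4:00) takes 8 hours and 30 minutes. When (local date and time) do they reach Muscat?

11:58 PM on Apr 24

Convert departure to UTC: 11:48 PM − 5:45 = 6:03 PM UTC on Apr 23.
Add 2 hours 35 minutes leg 1 → 8:38 PM UTC.
Add 5 hours and 18 minutes layover in Miami → 1:56 AM UTC (Apr 24).
Add 8 hours 14 minutes leg 2 → 10:10 AM UTC.
Add 1 hour 18 minutes layover in Farhaven → 11:28 AM UTC.
Add 8 hours and 30 minutes leg 3 → 7:58 PM UTC.
Muscat is UTC+4:00, so local arrival = 7:58 PM + 4:00 = 11:58 PM on Apr 24.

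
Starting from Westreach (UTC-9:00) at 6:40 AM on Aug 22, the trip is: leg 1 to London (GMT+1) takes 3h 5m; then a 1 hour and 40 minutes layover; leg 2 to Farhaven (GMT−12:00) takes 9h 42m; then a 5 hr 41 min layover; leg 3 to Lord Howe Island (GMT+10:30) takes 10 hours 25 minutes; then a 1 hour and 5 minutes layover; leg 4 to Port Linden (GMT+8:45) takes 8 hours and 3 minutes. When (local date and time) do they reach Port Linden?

4:06 PM on August 24

Convert departure to UTC: 6:40 AM + 9:00 = 3:40 PM UTC on Aug 22.
Add 3 hours and 5 minutes leg 1 → 6:45 PM UTC.
Add 1 hour and 40 minutes layover in London → 8:25 PM UTC.
Add 9 hours and 42 minutes leg 2 → 6:07 AM UTC (Aug 23).
Add 5 hours 41 minutes layover in Farhaven → 11:48 AM UTC.
Add 10 hours 25 minutes leg 3 → 10:13 PM UTC.
Add 1 hour and 5 minutes layover in Lord Howe Island → 11:18 PM UTC.
Add 8 hours and 3 minutes leg 4 → 7:21 AM UTC (Aug 24).
Port Linden is UTC+8:45, so local arrival = 7:21 AM + 8:45 = 4:06 PM on Aug 24.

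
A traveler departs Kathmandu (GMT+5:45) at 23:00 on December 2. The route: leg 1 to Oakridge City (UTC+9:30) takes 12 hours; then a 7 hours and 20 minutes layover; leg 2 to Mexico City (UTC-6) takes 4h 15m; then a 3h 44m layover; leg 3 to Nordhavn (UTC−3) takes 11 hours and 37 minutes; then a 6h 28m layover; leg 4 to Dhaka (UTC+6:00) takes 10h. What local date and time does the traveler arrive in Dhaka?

Convert departure to UTC: 23:00 − 5:45 = 17:15 UTC on Dec 2.
Add 12 hours leg 1 → 05:15 UTC (Dec 3).
Add 7 hours 20 minutes layover in Oakridge City → 12:35 UTC.
Add 4 hours 15 minutes leg 2 → 16:50 UTC.
Add 3 hours 44 minutes layover in Mexico City → 20:34 UTC.
Add 11 hours 37 minutes leg 3 → 08:11 UTC (Dec 4).
Add 6 hours and 28 minutes layover in Nordhavn → 14:39 UTC.
Add 10 hours leg 4 → 00:39 UTC (Dec 5).
Dhaka is UTC+6:00, so local arrival = 00:39 + 6:00 = 06:39 on Dec 5.

06:39 on December 5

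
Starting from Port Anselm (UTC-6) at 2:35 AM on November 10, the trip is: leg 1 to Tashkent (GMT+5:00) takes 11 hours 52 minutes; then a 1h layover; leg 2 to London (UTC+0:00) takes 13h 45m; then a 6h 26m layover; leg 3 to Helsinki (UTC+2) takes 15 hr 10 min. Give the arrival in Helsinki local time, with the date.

10:48 AM on November 12

Convert departure to UTC: 2:35 AM + 6:00 = 8:35 AM UTC on Nov 10.
Add 11 hours and 52 minutes leg 1 → 8:27 PM UTC.
Add 1 hour layover in Tashkent → 9:27 PM UTC.
Add 13 hours and 45 minutes leg 2 → 11:12 AM UTC (Nov 11).
Add 6 hours 26 minutes layover in London → 5:38 PM UTC.
Add 15 hours 10 minutes leg 3 → 8:48 AM UTC (Nov 12).
Helsinki is UTC+2:00, so local arrival = 8:48 AM + 2:00 = 10:48 AM on Nov 12.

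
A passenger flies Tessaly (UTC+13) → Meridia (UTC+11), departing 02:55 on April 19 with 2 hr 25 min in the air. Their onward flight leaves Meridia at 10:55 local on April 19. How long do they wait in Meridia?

Convert departure to UTC: 02:55 − 13:00 = 13:55 UTC on Apr 18.
Add 2 hours 25 minutes flight time → 16:20 UTC.
Meridia is UTC+11:00, so local arrival = 16:20 + 11:00 = 03:20 on Apr 19.
Layover = 10:55 − 03:20 = 7 hours 35 minutes.

7 hours 35 minutes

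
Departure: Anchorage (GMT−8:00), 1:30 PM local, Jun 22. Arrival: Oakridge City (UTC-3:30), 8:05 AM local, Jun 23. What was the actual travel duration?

14 hours 5 minutes

Departure in UTC: 1:30 PM + 8:00 = 9:30 PM on Jun 22.
Arrival in UTC: 8:05 AM + 3:30 = 11:35 AM on Jun 23.
Elapsed = 11:35 AM − 9:30 PM (+1 day) = 14 hours 5 minutes.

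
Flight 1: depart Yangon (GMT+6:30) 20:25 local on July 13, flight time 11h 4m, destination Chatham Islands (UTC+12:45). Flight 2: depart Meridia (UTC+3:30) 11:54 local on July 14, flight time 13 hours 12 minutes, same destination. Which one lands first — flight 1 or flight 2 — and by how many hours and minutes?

the first, by 20 hours 37 minutes

Flight 1 in UTC: 20:25 − 6:30 = 13:55 on Jul 13.
+11 hours 4 minutes → arrive 00:59 UTC on Jul 14.
Flight 2 in UTC: 11:54 − 3:30 = 08:24 on Jul 14.
+13 hours 12 minutes → arrive 21:36 UTC on Jul 14.
Flight 1 lands earlier by 20 hours 37 minutes.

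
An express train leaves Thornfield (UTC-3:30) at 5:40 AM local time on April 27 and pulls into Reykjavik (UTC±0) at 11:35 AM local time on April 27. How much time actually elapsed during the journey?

Reykjavik is 3:30 ahead of Thornfield.
Clock-face elapsed time (ignoring zones) is 5 hours 55 minutes.
Actual elapsed = 5 hours 55 minutes − 3:30 = 2 hours 25 minutes.

2 hours 25 minutes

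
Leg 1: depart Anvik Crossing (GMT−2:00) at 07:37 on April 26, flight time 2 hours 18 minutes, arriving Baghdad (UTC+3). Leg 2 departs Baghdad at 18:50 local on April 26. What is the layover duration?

3 hours 55 minutes

Convert departure to UTC: 07:37 + 2:00 = 09:37 UTC on Apr 26.
Add 2 hours 18 minutes flight time → 11:55 UTC.
Baghdad is UTC+3:00, so local arrival = 11:55 + 3:00 = 14:55 on Apr 26.
Layover = 18:50 − 14:55 = 3 hours 55 minutes.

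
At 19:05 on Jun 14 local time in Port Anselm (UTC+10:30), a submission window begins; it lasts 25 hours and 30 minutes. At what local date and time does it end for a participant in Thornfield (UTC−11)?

23:05 on June 14

Convert start to UTC: 19:05 − 10:30 = 08:35 UTC on Jun 14.
Add 25 hours 30 minutes duration → 10:05 UTC (Jun 15).
Thornfield is UTC−11:00, so local end time = 10:05 − 11:00 = 23:05 on Jun 14.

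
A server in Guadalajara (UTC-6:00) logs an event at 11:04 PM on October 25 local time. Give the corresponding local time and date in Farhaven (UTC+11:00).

4:04 PM on October 26

In UTC: 11:04 PM + 6:00 = 5:04 AM on Oct 26.
Farhaven is UTC+11:00: 5:04 AM + 11:00 = 4:04 PM on Oct 26.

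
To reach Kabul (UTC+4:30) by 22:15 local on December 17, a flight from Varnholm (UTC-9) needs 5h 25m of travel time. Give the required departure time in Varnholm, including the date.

Target arrival in UTC: 22:15 − 4:30 = 17:45 on Dec 17.
Subtract 5 hours and 25 minutes → departure 12:20 UTC on Dec 17.
Varnholm is UTC−9:00: 12:20 − 9:00 = 03:20 on Dec 17.

03:20 on December 17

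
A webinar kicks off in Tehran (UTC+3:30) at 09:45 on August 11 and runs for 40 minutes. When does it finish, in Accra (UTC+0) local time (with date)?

06:55 on August 11

Convert start to UTC: 09:45 − 3:30 = 06:15 UTC on Aug 11.
Add 40 minutes duration → 06:55 UTC.
Accra is UTC+0, so local end time is the same: 06:55 on Aug 11.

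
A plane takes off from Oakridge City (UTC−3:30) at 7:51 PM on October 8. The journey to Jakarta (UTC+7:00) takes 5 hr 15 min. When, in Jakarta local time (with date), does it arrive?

11:36 AM on October 9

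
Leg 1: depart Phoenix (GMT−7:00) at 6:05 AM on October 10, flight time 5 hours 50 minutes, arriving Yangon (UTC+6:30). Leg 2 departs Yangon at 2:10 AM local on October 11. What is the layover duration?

Convert departure to UTC: 6:05 AM + 7:00 = 1:05 PM UTC on Oct 10.
Add 5 hours 50 minutes flight time → 6:55 PM UTC.
Yangon is UTC+6:30, so local arrival = 6:55 PM + 6:30 = 1:25 AM on Oct 11.
Layover = 2:10 AM − 1:25 AM = 45 minutes.

45 minutes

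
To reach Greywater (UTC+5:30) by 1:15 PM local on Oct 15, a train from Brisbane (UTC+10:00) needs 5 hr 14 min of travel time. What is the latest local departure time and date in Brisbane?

Target arrival in UTC: 1:15 PM − 5:30 = 7:45 AM on Oct 15.
Subtract 5 hours and 14 minutes → departure 2:31 AM UTC on Oct 15.
Brisbane is UTC+10:00: 2:31 AM + 10:00 = 12:31 PM on Oct 15.

12:31 PM on October 15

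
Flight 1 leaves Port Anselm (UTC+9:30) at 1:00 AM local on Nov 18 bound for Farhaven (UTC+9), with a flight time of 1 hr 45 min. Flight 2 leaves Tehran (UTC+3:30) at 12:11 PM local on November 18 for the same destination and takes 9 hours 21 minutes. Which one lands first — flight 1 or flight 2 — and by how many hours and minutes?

the first, by 24 hours 47 minutes

Flight 1 in UTC: 1:00 AM − 9:30 = 3:30 PM on Nov 17.
+1 hour 45 minutes → arrive 5:15 PM UTC on Nov 17.
Flight 2 in UTC: 12:11 PM − 3:30 = 8:41 AM on Nov 18.
+9 hours 21 minutes → arrive 6:02 PM UTC on Nov 18.
Flight 1 lands earlier by 24 hours 47 minutes.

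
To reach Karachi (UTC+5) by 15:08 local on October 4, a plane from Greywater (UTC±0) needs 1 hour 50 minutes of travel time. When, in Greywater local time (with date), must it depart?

Target arrival in UTC: 15:08 − 5:00 = 10:08 on Oct 4.
Subtract 1 hour and 50 minutes → departure 08:18 UTC on Oct 4.
Greywater is UTC+0, so departure is 08:18 on Oct 4.

08:18 on October 4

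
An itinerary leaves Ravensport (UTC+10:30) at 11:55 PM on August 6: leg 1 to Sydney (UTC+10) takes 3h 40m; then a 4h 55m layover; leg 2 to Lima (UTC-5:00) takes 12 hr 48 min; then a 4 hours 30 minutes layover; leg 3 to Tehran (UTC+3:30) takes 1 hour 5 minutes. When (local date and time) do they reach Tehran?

Convert departure to UTC: 11:55 PM − 10:30 = 1:25 PM UTC on Aug 6.
Add 3 hours 40 minutes leg 1 → 5:05 PM UTC.
Add 4 hours and 55 minutes layover in Sydney → 10:00 PM UTC.
Add 12 hours and 48 minutes leg 2 → 10:48 AM UTC (Aug 7).
Add 4 hours and 30 minutes layover in Lima → 3:18 PM UTC.
Add 1 hour and 5 minutes leg 3 → 4:23 PM UTC.
Tehran is UTC+3:30, so local arrival = 4:23 PM + 3:30 = 7:53 PM on Aug 7.

7:53 PM on August 7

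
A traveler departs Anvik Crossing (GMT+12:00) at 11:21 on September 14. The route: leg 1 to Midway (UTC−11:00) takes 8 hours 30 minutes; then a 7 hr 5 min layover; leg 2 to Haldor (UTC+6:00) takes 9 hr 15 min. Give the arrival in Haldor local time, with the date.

06:11 on September 15

Convert departure to UTC: 11:21 − 12:00 = 23:21 UTC on Sep 13.
Add 8 hours and 30 minutes leg 1 → 07:51 UTC (Sep 14).
Add 7 hours and 5 minutes layover in Midway → 14:56 UTC.
Add 9 hours 15 minutes leg 2 → 00:11 UTC (Sep 15).
Haldor is UTC+6:00, so local arrival = 00:11 + 6:00 = 06:11 on Sep 15.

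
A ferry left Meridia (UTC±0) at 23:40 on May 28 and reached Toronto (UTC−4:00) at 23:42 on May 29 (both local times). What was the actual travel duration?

28 hours 2 minutes

Toronto is 4:00 behind Meridia.
Clock-face elapsed time (ignoring zones) is 24 hours 2 minutes.
Actual elapsed = 24 hours 2 minutes + 4:00 = 28 hours 2 minutes.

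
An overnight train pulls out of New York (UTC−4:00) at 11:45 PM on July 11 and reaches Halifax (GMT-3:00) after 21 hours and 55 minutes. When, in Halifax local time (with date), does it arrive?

Halifax is 1:00 ahead of New York.
After 21 hours 55 minutes it is 9:40 PM (Jul 12) in New York.
Shift by the zone difference: 9:40 PM + 1:00 = 10:40 PM on Jul 12 in Halifax.

10:40 PM on July 12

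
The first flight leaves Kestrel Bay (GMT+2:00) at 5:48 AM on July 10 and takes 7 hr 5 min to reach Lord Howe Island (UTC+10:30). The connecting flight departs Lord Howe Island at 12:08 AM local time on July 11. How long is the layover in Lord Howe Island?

Convert departure to UTC: 5:48 AM − 2:00 = 3:48 AM UTC on Jul 10.
Add 7 hours and 5 minutes flight time → 10:53 AM UTC.
Lord Howe Island is UTC+10:30, so local arrival = 10:53 AM + 10:30 = 9:23 PM on Jul 10.
Layover = 12:08 AM − 9:23 PM (+1 day) = 2 hours 45 minutes.

2 hours 45 minutes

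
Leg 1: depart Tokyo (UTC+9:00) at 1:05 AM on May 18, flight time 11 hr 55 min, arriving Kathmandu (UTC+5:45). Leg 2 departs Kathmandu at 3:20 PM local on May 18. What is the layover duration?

5 hours 35 minutes

Convert departure to UTC: 1:05 AM − 9:00 = 4:05 PM UTC on May 17.
Add 11 hours 55 minutes flight time → 4:00 AM UTC (May 18).
Kathmandu is UTC+5:45, so local arrival = 4:00 AM + 5:45 = 9:45 AM on May 18.
Layover = 3:20 PM − 9:45 AM = 5 hours 35 minutes.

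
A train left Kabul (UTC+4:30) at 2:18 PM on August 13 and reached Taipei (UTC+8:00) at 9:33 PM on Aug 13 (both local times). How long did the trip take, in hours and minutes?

Departure in UTC: 2:18 PM − 4:30 = 9:48 AM on Aug 13.
Arrival in UTC: 9:33 PM − 8:00 = 1:33 PM on Aug 13.
Elapsed = 1:33 PM − 9:48 AM = 3 hours 45 minutes.

3 hours 45 minutes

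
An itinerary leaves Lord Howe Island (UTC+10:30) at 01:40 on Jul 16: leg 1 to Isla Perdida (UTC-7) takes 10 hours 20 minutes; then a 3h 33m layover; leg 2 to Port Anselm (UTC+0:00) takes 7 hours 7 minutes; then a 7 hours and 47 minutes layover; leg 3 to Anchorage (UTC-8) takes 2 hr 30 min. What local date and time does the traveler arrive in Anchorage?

14:27 on Jul 16

Convert departure to UTC: 01:40 − 10:30 = 15:10 UTC on Jul 15.
Add 10 hours 20 minutes leg 1 → 01:30 UTC (Jul 16).
Add 3 hours and 33 minutes layover in Isla Perdida → 05:03 UTC.
Add 7 hours 7 minutes leg 2 → 12:10 UTC.
Add 7 hours 47 minutes layover in Port Anselm → 19:57 UTC.
Add 2 hours 30 minutes leg 3 → 22:27 UTC.
Anchorage is UTC−8:00, so local arrival = 22:27 − 8:00 = 14:27 on Jul 16.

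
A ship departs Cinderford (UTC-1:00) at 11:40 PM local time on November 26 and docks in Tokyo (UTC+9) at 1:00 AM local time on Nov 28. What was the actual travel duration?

15 hours 20 minutes

Departure in UTC: 11:40 PM + 1:00 = 12:40 AM on Nov 27.
Arrival in UTC: 1:00 AM − 9:00 = 4:00 PM on Nov 27.
Elapsed = 4:00 PM − 12:40 AM = 15 hours 20 minutes.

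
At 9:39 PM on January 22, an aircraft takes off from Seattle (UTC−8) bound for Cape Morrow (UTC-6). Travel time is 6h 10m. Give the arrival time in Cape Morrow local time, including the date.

5:49 AM on January 23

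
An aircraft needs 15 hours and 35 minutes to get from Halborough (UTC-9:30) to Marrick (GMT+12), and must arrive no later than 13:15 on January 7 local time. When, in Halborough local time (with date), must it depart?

00:10 on January 6

Target arrival in UTC: 13:15 − 12:00 = 01:15 on Jan 7.
Subtract 15 hours 35 minutes → departure 09:40 UTC on Jan 6.
Halborough is UTC−9:30: 09:40 − 9:30 = 00:10 on Jan 6.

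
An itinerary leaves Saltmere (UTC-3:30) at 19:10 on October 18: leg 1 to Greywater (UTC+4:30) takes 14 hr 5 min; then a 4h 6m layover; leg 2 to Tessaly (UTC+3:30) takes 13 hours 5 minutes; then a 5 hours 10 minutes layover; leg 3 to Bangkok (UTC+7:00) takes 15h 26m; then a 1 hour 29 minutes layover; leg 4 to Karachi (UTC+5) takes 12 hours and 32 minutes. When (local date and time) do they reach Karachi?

21:33 on October 21

Convert departure to UTC: 19:10 + 3:30 = 22:40 UTC on Oct 18.
Add 14 hours 5 minutes leg 1 → 12:45 UTC (Oct 19).
Add 4 hours 6 minutes layover in Greywater → 16:51 UTC.
Add 13 hours 5 minutes leg 2 → 05:56 UTC (Oct 20).
Add 5 hours 10 minutes layover in Tessaly → 11:06 UTC.
Add 15 hours 26 minutes leg 3 → 02:32 UTC (Oct 21).
Add 1 hour 29 minutes layover in Bangkok → 04:01 UTC.
Add 12 hours 32 minutes leg 4 → 16:33 UTC.
Karachi is UTC+5:00, so local arrival = 16:33 + 5:00 = 21:33 on Oct 21.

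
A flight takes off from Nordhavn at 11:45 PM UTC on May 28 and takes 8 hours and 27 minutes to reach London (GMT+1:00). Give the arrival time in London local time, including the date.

9:12 AM on May 29

Departure is given in UTC: 11:45 PM on May 28.
Add 8 hours and 27 minutes → 8:12 AM UTC (May 29).
London is UTC+1:00: 8:12 AM + 1:00 = 9:12 AM on May 29.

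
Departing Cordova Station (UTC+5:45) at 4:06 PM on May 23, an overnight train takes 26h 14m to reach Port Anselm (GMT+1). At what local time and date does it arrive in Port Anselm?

Convert departure to UTC: 4:06 PM − 5:45 = 10:21 AM UTC on May 23.
Add 26 hours and 14 minutes travel time → 12:35 PM UTC (May 24).
Port Anselm is UTC+1:00, so local arrival = 12:35 PM + 1:00 = 1:35 PM on May 24.

1:35 PM on May 24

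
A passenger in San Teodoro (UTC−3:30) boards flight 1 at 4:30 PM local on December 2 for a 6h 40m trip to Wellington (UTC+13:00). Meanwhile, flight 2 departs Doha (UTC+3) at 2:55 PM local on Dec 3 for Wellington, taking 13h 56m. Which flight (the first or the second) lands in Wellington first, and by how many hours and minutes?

the first, by 23 hours 11 minutes

Flight 1 in UTC: 4:30 PM + 3:30 = 8:00 PM on Dec 2.
+6 hours and 40 minutes → arrive 2:40 AM UTC on Dec 3.
Flight 2 in UTC: 2:55 PM − 3:00 = 11:55 AM on Dec 3.
+13 hours and 56 minutes → arrive 1:51 AM UTC on Dec 4.
Flight 1 lands earlier by 23 hours 11 minutes.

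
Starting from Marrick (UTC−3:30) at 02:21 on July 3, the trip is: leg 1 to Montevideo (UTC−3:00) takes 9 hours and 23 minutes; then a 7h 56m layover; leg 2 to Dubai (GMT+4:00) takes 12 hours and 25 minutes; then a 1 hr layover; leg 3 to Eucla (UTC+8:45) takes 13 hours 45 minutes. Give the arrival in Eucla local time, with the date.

11:05 on Jul 5

Convert departure to UTC: 02:21 + 3:30 = 05:51 UTC on Jul 3.
Add 9 hours and 23 minutes leg 1 → 15:14 UTC.
Add 7 hours and 56 minutes layover in Montevideo → 23:10 UTC.
Add 12 hours and 25 minutes leg 2 → 11:35 UTC (Jul 4).
Add 1 hour layover in Dubai → 12:35 UTC.
Add 13 hours and 45 minutes leg 3 → 02:20 UTC (Jul 5).
Eucla is UTC+8:45, so local arrival = 02:20 + 8:45 = 11:05 on Jul 5.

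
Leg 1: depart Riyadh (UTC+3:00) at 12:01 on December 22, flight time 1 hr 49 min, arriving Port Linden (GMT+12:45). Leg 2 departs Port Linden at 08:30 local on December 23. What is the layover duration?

Convert departure to UTC: 12:01 − 3:00 = 09:01 UTC on Dec 22.
Add 1 hour 49 minutes flight time → 10:50 UTC.
Port Linden is UTC+12:45, so local arrival = 10:50 + 12:45 = 23:35 on Dec 22.
Layover = 08:30 − 23:35 (+1 day) = 8 hours 55 minutes.

8 hours 55 minutes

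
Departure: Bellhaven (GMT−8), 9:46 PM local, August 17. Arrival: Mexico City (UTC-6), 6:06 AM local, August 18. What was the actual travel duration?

6 hours 20 minutes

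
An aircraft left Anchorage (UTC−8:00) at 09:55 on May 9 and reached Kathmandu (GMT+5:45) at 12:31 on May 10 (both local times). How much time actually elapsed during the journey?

12 hours 51 minutes

Departure in UTC: 09:55 + 8:00 = 17:55 on May 9.
Arrival in UTC: 12:31 − 5:45 = 06:46 on May 10.
Elapsed = 06:46 − 17:55 (+1 day) = 12 hours 51 minutes.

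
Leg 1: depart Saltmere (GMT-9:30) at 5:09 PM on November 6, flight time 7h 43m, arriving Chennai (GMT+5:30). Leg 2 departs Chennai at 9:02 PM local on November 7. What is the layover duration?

5 hours 10 minutes

Convert departure to UTC: 5:09 PM + 9:30 = 2:39 AM UTC on Nov 7.
Add 7 hours and 43 minutes flight time → 10:22 AM UTC.
Chennai is UTC+5:30, so local arrival = 10:22 AM + 5:30 = 3:52 PM on Nov 7.
Layover = 9:02 PM − 3:52 PM = 5 hours 10 minutes.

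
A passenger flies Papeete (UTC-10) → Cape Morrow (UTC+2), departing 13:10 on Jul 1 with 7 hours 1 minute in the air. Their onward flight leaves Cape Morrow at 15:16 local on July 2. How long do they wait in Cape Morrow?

7 hours 5 minutes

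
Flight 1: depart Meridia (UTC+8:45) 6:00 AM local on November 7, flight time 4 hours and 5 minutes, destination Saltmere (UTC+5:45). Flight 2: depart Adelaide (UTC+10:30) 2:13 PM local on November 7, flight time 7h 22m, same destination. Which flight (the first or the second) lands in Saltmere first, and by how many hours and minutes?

the first, by 9 hours 45 minutes

Flight 1 in UTC: 6:00 AM − 8:45 = 9:15 PM on Nov 6.
+4 hours 5 minutes → arrive 1:20 AM UTC on Nov 7.
Flight 2 in UTC: 2:13 PM − 10:30 = 3:43 AM on Nov 7.
+7 hours 22 minutes → arrive 11:05 AM UTC on Nov 7.
Flight 1 lands earlier by 9 hours 45 minutes.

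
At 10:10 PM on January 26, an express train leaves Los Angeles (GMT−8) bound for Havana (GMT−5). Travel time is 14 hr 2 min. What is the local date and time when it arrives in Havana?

3:12 PM on January 27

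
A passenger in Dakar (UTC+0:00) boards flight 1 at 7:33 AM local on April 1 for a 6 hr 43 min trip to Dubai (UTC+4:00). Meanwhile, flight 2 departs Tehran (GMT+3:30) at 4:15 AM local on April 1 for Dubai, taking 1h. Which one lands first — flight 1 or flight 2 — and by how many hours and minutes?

Flight 1 departs at 7:33 AM UTC (Apr 1).
+6 hours and 43 minutes → arrive 2:16 PM UTC on Apr 1.
Flight 2 in UTC: 4:15 AM − 3:30 = 12:45 AM on Apr 1.
+1 hour → arrive 1:45 AM UTC on Apr 1.
Flight 2 lands earlier by 12 hours 31 minutes.

the second, by 12 hours 31 minutes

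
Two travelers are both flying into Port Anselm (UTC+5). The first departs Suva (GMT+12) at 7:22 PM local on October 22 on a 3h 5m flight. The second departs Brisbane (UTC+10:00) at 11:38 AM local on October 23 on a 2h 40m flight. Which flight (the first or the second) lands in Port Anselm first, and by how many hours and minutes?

the first, by 17 hours 51 minutes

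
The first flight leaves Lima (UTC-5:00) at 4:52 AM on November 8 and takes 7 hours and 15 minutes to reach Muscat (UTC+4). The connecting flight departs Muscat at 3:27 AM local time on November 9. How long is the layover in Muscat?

Convert departure to UTC: 4:52 AM + 5:00 = 9:52 AM UTC on Nov 8.
Add 7 hours 15 minutes flight time → 5:07 PM UTC.
Muscat is UTC+4:00, so local arrival = 5:07 PM + 4:00 = 9:07 PM on Nov 8.
Layover = 3:27 AM − 9:07 PM (+1 day) = 6 hours 20 minutes.

6 hours 20 minutes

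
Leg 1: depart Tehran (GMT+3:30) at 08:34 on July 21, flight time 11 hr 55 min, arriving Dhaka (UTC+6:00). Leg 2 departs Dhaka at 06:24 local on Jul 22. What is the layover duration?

7 hours 25 minutes

Convert departure to UTC: 08:34 − 3:30 = 05:04 UTC on Jul 21.
Add 11 hours 55 minutes flight time → 16:59 UTC.
Dhaka is UTC+6:00, so local arrival = 16:59 + 6:00 = 22:59 on Jul 21.
Layover = 06:24 − 22:59 (+1 day) = 7 hours 25 minutes.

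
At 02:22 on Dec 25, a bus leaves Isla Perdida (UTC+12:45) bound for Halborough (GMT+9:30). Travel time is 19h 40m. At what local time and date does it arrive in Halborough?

Convert departure to UTC: 02:22 − 12:45 = 13:37 UTC on Dec 24.
Add 19 hours and 40 minutes travel time → 09:17 UTC (Dec 25).
Halborough is UTC+9:30, so local arrival = 09:17 + 9:30 = 18:47 on Dec 25.

18:47 on Dec 25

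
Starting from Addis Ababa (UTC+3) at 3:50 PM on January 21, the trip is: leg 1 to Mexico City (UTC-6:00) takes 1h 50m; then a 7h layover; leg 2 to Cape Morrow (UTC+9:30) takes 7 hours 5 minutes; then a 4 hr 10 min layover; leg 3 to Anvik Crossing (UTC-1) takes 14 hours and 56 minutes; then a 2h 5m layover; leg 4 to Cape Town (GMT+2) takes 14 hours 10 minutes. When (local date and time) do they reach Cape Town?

Convert departure to UTC: 3:50 PM − 3:00 = 12:50 PM UTC on Jan 21.
Add 1 hour and 50 minutes leg 1 → 2:40 PM UTC.
Add 7 hours layover in Mexico City → 9:40 PM UTC.
Add 7 hours and 5 minutes leg 2 → 4:45 AM UTC (Jan 22).
Add 4 hours 10 minutes layover in Cape Morrow → 8:55 AM UTC.
Add 14 hours 56 minutes leg 3 → 11:51 PM UTC.
Add 2 hours and 5 minutes layover in Anvik Crossing → 1:56 AM UTC (Jan 23).
Add 14 hours and 10 minutes leg 4 → 4:06 PM UTC.
Cape Town is UTC+2:00, so local arrival = 4:06 PM + 2:00 = 6:06 PM on Jan 23.

6:06 PM on January 23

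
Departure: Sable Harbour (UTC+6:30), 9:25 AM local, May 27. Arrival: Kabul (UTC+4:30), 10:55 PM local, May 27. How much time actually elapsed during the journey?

15 hours 30 minutes

Kabul is 2:00 behind Sable Harbour.
Clock-face elapsed time (ignoring zones) is 13 hours 30 minutes.
Actual elapsed = 13 hours 30 minutes + 2:00 = 15 hours 30 minutes.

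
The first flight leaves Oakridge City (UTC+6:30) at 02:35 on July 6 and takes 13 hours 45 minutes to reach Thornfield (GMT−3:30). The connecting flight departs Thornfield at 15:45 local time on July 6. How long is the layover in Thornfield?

Convert departure to UTC: 02:35 − 6:30 = 20:05 UTC on Jul 5.
Add 13 hours and 45 minutes flight time → 09:50 UTC (Jul 6).
Thornfield is UTC−3:30, so local arrival = 09:50 − 3:30 = 06:20 on Jul 6.
Layover = 15:45 − 06:20 = 9 hours 25 minutes.

9 hours 25 minutes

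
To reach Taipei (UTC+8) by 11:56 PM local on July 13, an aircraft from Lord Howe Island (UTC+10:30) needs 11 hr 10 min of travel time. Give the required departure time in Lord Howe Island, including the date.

Target arrival in UTC: 11:56 PM − 8:00 = 3:56 PM on Jul 13.
Subtract 11 hours 10 minutes → departure 4:46 AM UTC on Jul 13.
Lord Howe Island is UTC+10:30: 4:46 AM + 10:30 = 3:16 PM on Jul 13.

3:16 PM on Jul 13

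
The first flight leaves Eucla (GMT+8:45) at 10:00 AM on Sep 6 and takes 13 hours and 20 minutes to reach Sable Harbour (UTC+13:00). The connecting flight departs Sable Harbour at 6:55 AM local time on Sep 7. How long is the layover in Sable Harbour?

3 hours 20 minutes

Convert departure to UTC: 10:00 AM − 8:45 = 1:15 AM UTC on Sep 6.
Add 13 hours 20 minutes flight time → 2:35 PM UTC.
Sable Harbour is UTC+13:00, so local arrival = 2:35 PM + 13:00 = 3:35 AM on Sep 7.
Layover = 6:55 AM − 3:35 AM = 3 hours 20 minutes.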